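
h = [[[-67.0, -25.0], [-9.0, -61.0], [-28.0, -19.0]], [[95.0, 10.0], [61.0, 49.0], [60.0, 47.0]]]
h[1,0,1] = 10.0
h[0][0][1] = -25.0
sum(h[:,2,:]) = 60.0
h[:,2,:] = [[-28.0, -19.0], [60.0, 47.0]]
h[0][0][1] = -25.0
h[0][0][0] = -67.0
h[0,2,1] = -19.0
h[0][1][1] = -61.0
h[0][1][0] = -9.0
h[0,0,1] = -25.0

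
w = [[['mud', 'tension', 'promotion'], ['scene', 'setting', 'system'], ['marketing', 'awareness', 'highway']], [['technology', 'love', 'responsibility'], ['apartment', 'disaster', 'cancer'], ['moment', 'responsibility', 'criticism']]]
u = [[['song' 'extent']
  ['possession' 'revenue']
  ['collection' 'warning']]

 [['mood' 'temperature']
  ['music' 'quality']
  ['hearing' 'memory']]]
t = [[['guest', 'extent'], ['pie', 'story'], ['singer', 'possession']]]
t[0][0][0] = 'guest'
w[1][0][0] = 'technology'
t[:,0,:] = [['guest', 'extent']]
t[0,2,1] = 'possession'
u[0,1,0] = 'possession'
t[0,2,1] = 'possession'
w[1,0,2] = 'responsibility'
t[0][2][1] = 'possession'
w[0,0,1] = 'tension'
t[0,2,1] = 'possession'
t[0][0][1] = 'extent'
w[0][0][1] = 'tension'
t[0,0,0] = 'guest'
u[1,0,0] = 'mood'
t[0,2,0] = 'singer'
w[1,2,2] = 'criticism'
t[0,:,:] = [['guest', 'extent'], ['pie', 'story'], ['singer', 'possession']]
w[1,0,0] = 'technology'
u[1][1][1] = 'quality'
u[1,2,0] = 'hearing'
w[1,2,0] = 'moment'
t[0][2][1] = 'possession'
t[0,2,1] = 'possession'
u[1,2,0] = 'hearing'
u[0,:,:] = [['song', 'extent'], ['possession', 'revenue'], ['collection', 'warning']]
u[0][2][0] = 'collection'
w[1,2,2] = 'criticism'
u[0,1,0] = 'possession'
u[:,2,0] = ['collection', 'hearing']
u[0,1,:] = ['possession', 'revenue']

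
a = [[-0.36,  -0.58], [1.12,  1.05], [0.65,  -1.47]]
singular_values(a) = [1.92, 1.31]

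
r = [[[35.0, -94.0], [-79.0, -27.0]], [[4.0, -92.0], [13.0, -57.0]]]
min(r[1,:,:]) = -92.0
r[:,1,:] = [[-79.0, -27.0], [13.0, -57.0]]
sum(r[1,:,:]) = -132.0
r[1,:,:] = [[4.0, -92.0], [13.0, -57.0]]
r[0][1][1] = -27.0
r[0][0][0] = 35.0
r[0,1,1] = -27.0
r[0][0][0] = 35.0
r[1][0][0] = 4.0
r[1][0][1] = -92.0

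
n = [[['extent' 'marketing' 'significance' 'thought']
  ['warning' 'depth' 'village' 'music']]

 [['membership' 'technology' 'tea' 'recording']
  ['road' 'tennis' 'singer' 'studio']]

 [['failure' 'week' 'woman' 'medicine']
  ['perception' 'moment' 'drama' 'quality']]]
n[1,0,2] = 'tea'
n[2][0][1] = 'week'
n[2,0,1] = 'week'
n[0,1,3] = 'music'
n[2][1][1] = 'moment'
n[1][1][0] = 'road'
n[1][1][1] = 'tennis'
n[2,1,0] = 'perception'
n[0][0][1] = 'marketing'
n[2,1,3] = 'quality'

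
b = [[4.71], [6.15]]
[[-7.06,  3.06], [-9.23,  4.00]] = b @ [[-1.5,0.65]]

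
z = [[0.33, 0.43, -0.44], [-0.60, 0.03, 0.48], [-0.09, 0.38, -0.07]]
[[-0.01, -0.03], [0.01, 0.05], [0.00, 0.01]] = z @ [[-0.01, -0.05], [0.00, 0.02], [0.01, 0.04]]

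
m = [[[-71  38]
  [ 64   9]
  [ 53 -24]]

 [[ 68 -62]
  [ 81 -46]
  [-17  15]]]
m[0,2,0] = 53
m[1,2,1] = 15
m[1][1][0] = 81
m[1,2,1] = 15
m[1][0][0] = 68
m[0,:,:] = [[-71, 38], [64, 9], [53, -24]]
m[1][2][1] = 15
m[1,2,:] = [-17, 15]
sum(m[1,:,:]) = 39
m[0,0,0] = -71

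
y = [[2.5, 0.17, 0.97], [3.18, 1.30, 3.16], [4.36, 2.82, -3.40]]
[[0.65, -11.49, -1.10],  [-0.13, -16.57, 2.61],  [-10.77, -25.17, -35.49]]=y @ [[0.05,  -4.49,  -1.89],[-2.68,  -1.91,  -4.26],[1.01,  0.06,  4.48]]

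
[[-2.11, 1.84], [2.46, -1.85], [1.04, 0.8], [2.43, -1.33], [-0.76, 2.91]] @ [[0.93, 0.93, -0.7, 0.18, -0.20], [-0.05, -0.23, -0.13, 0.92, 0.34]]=[[-2.05, -2.39, 1.24, 1.31, 1.05], [2.38, 2.71, -1.48, -1.26, -1.12], [0.93, 0.78, -0.83, 0.92, 0.06], [2.33, 2.57, -1.53, -0.79, -0.94], [-0.85, -1.38, 0.15, 2.54, 1.14]]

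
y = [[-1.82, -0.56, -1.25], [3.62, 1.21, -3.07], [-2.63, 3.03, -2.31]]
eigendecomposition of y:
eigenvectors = [[0.56+0.00j, (-0.03-0.25j), (-0.03+0.25j)], [0.10+0.00j, (-0.78+0j), (-0.78-0j)], [0.82+0.00j, (-0.24+0.52j), -0.24-0.52j]]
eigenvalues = [(-3.75+0j), (0.41+3.19j), (0.41-3.19j)]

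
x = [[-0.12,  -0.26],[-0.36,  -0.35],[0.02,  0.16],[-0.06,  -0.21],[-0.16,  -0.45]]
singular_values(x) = [0.78, 0.18]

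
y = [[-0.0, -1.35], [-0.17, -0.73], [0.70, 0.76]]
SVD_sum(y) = [[-0.32, -1.27], [-0.18, -0.73], [0.22, 0.88]] + [[0.32, -0.08], [0.01, -0.00], [0.48, -0.12]]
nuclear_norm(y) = 2.35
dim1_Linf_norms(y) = [1.35, 0.73, 0.76]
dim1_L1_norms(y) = [1.35, 0.9, 1.46]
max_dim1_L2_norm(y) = 1.35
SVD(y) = [[-0.74, -0.56], [-0.43, -0.03], [0.52, -0.83]] @ diag([1.7606221077560904, 0.5933884003589069]) @ [[0.25, 0.97], [-0.97, 0.25]]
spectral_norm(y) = 1.76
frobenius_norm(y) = 1.86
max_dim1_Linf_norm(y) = 1.35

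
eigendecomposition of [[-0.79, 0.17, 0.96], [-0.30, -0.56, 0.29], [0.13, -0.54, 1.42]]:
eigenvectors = [[-0.74+0.00j, (-0.74-0j), 0.40+0.00j], [(-0.35-0.55j), (-0.35+0.55j), (0.07+0j)], [(-0.02-0.15j), (-0.02+0.15j), (0.91+0j)]]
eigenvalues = [(-0.68+0.31j), (-0.68-0.31j), (1.43+0j)]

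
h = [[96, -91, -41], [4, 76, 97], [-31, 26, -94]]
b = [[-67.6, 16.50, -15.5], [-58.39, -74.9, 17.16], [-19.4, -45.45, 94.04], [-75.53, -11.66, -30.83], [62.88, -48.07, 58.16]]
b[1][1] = -74.9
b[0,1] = 16.5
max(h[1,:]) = 97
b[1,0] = -58.39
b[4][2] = 58.16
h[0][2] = -41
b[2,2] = 94.04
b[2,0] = -19.4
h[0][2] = -41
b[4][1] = -48.07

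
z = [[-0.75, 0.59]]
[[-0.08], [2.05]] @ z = [[0.06,  -0.05],  [-1.54,  1.21]]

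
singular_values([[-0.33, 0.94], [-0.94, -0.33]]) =[1.0, 1.0]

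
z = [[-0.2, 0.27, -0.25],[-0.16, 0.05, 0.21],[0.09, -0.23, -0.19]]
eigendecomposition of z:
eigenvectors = [[-0.71+0.00j, (-0.71-0j), (0.89+0j)], [-0.04-0.56j, -0.04+0.56j, (0.34+0j)], [(0.31+0.29j), (0.31-0.29j), (0.3+0j)]]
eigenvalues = [(-0.08+0.31j), (-0.08-0.31j), (-0.18+0j)]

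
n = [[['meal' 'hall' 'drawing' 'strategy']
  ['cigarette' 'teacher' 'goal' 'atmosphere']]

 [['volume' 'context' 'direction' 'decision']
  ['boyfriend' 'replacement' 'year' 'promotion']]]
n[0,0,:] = ['meal', 'hall', 'drawing', 'strategy']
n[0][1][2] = 'goal'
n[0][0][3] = 'strategy'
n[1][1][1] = 'replacement'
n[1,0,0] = 'volume'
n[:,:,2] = [['drawing', 'goal'], ['direction', 'year']]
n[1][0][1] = 'context'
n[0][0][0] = 'meal'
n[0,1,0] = 'cigarette'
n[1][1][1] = 'replacement'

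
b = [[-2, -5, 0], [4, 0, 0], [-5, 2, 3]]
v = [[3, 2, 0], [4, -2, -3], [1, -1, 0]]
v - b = [[5, 7, 0], [0, -2, -3], [6, -3, -3]]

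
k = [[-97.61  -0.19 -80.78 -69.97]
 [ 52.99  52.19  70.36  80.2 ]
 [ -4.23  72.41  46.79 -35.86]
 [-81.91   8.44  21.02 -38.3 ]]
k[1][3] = 80.2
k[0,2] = -80.78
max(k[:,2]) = 70.36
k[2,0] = -4.23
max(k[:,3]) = 80.2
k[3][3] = -38.3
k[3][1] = 8.44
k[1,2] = 70.36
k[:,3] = [-69.97, 80.2, -35.86, -38.3]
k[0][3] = -69.97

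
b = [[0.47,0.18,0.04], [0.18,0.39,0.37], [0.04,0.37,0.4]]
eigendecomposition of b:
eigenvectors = [[0.4,0.89,0.22], [0.68,-0.13,-0.72], [0.62,-0.44,0.65]]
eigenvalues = [0.83, 0.42, 0.0]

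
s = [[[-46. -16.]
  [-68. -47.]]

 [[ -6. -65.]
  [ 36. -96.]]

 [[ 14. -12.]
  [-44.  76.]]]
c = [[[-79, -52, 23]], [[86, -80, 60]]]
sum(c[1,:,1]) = -80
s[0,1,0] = -68.0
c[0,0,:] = [-79, -52, 23]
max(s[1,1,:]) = 36.0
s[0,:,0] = [-46.0, -68.0]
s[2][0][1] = -12.0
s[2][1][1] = 76.0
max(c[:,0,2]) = 60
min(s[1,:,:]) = -96.0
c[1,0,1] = -80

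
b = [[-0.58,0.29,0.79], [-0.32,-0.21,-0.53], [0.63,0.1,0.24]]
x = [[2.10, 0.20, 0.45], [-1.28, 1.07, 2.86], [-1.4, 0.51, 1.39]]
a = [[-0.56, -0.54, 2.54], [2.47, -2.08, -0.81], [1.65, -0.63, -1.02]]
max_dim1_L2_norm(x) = 3.31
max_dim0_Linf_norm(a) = 2.54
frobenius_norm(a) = 4.72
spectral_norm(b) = 1.08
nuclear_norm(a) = 6.80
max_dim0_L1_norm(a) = 4.68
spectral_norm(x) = 3.90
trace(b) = -0.55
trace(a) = -3.66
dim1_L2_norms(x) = [2.16, 3.31, 2.04]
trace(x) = 4.56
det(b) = 0.00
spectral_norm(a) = 4.02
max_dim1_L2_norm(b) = 1.02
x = a @ b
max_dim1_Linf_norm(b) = 0.79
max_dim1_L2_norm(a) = 3.33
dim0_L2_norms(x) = [2.83, 1.2, 3.21]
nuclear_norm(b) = 1.96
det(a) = 3.22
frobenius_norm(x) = 4.45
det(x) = -0.00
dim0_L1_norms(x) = [4.78, 1.78, 4.7]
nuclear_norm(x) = 6.04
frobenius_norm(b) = 1.39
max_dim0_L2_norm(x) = 3.21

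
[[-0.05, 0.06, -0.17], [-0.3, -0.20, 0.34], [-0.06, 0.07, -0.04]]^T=[[-0.05,-0.30,-0.06], [0.06,-0.20,0.07], [-0.17,0.34,-0.04]]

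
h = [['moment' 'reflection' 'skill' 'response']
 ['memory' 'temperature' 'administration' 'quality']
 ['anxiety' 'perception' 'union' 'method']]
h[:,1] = ['reflection', 'temperature', 'perception']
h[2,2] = 'union'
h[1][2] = 'administration'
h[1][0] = 'memory'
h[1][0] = 'memory'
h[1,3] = 'quality'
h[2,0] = 'anxiety'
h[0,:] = ['moment', 'reflection', 'skill', 'response']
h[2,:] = ['anxiety', 'perception', 'union', 'method']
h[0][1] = 'reflection'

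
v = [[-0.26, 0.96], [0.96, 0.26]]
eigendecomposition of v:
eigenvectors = [[-0.79,-0.61], [0.61,-0.79]]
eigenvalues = [-0.99, 0.99]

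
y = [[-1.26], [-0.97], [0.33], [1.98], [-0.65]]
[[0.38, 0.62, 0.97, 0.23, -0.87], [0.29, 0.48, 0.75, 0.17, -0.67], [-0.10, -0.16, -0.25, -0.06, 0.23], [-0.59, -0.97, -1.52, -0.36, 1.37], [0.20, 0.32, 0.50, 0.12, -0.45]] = y @ [[-0.30, -0.49, -0.77, -0.18, 0.69]]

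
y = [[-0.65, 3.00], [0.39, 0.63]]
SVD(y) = [[0.98, 0.18], [0.18, -0.98]] @ diag([3.116839903192545, 0.5067632759649078]) @ [[-0.18, 0.98], [-0.98, -0.18]]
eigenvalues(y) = [-1.27, 1.25]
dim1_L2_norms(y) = [3.07, 0.74]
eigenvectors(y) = [[-0.98,-0.85], [0.20,-0.53]]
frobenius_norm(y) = 3.16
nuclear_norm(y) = 3.62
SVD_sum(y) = [[-0.56, 3.02],[-0.1, 0.54]] + [[-0.09, -0.02], [0.49, 0.09]]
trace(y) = -0.02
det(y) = -1.58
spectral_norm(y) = 3.12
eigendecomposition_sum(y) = [[-0.96, 1.51], [0.2, -0.31]] + [[0.31,  1.49],[0.19,  0.94]]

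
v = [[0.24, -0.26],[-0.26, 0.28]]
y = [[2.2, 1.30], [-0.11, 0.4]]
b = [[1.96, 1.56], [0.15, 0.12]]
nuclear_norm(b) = 2.51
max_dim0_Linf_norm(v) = 0.28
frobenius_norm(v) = 0.52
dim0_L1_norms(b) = [2.11, 1.68]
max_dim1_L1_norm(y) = 3.5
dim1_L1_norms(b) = [3.52, 0.27]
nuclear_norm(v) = 0.52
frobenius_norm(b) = 2.51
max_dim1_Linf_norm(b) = 1.96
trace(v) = 0.52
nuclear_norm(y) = 2.96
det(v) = -0.00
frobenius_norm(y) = 2.59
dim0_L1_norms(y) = [2.31, 1.7]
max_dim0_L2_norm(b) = 1.97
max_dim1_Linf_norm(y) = 2.2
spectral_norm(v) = 0.52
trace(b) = 2.08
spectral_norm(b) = 2.51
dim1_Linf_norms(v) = [0.26, 0.28]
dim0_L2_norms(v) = [0.35, 0.38]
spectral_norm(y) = 2.56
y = b + v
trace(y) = 2.60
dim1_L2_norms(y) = [2.56, 0.41]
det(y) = 1.02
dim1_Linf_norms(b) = [1.96, 0.15]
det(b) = 0.00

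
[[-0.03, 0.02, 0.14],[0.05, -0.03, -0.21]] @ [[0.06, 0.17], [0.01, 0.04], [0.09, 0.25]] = [[0.01, 0.03], [-0.02, -0.05]]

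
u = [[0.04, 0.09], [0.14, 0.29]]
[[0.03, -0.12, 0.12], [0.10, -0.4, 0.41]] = u@ [[-0.49, -0.19, 1.45], [0.58, -1.29, 0.71]]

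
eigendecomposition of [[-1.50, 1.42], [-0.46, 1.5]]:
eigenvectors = [[-0.99, -0.46], [-0.16, -0.89]]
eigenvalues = [-1.26, 1.26]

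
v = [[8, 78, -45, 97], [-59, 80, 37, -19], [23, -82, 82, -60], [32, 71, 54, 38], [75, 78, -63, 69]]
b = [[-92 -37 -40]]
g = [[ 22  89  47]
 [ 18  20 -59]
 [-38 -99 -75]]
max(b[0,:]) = -37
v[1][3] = -19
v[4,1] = 78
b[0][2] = -40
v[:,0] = [8, -59, 23, 32, 75]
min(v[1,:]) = -59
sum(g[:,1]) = 10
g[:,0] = [22, 18, -38]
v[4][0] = 75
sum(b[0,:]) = -169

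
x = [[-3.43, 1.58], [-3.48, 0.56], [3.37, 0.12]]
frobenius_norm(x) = 6.17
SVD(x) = [[-0.61, 0.73], [-0.58, -0.13], [0.54, 0.68]] @ diag([6.055181108629308, 1.1795684557068957]) @ [[0.98, -0.2], [0.20, 0.98]]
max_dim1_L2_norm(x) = 3.78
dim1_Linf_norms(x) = [3.43, 3.48, 3.37]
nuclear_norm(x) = 7.23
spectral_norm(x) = 6.06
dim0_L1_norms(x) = [10.28, 2.26]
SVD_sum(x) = [[-3.6, 0.74],[-3.45, 0.71],[3.21, -0.66]] + [[0.17, 0.84],[-0.03, -0.15],[0.16, 0.78]]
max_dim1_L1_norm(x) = 5.01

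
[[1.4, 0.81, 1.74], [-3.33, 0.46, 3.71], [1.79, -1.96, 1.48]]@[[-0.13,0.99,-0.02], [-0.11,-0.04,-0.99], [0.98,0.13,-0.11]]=[[1.43, 1.58, -1.02], [4.02, -2.83, -0.8], [1.43, 2.04, 1.74]]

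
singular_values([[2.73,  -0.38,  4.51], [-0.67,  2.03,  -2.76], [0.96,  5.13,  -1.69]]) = [6.94, 4.7, 0.2]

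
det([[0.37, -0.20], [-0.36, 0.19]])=-0.002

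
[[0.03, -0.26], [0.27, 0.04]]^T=[[0.03, 0.27],  [-0.26, 0.04]]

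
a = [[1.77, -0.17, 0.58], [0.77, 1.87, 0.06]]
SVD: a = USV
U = [[-0.61, -0.8], [-0.80, 0.61]]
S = [2.22, 1.64]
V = [[-0.76, -0.62, -0.18], [-0.58, 0.78, -0.26]]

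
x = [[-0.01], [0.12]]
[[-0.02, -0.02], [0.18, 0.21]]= x @ [[1.50, 1.77]]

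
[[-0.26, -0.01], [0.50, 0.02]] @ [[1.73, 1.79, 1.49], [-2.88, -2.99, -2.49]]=[[-0.42, -0.44, -0.36], [0.81, 0.84, 0.70]]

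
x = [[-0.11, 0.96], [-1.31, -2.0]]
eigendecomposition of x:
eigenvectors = [[(-0.55-0.35j), -0.55+0.35j], [0.76+0.00j, 0.76-0.00j]]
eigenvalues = [(-1.06+0.6j), (-1.06-0.6j)]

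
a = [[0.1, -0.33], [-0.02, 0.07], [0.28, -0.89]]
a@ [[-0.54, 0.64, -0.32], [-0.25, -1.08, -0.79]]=[[0.03, 0.42, 0.23], [-0.01, -0.09, -0.05], [0.07, 1.14, 0.61]]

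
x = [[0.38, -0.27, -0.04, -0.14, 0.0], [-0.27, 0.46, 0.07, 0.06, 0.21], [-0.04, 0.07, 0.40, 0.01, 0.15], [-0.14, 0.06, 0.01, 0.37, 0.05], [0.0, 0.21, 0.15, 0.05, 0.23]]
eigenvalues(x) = [0.83, 0.0, 0.45, 0.23, 0.33]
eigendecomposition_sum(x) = [[0.23, -0.29, -0.12, -0.13, -0.14], [-0.29, 0.38, 0.16, 0.16, 0.18], [-0.12, 0.16, 0.07, 0.07, 0.08], [-0.13, 0.16, 0.07, 0.07, 0.08], [-0.14, 0.18, 0.08, 0.08, 0.09]] + [[0.00,0.0,0.00,0.00,-0.00],[0.00,0.00,0.00,0.0,-0.0],[0.00,0.00,0.00,0.0,-0.0],[0.00,0.0,0.00,0.00,-0.00],[-0.00,-0.00,-0.00,-0.00,0.0]] + [[0.08, -0.00, 0.13, -0.07, 0.07],  [-0.00, 0.00, -0.01, 0.0, -0.0],  [0.13, -0.01, 0.24, -0.13, 0.13],  [-0.07, 0.00, -0.13, 0.07, -0.07],  [0.07, -0.0, 0.13, -0.07, 0.07]] + [[0.08,  0.03,  -0.06,  0.04,  0.07], [0.03,  0.01,  -0.02,  0.02,  0.03], [-0.06,  -0.02,  0.05,  -0.03,  -0.06], [0.04,  0.02,  -0.03,  0.02,  0.04], [0.07,  0.03,  -0.06,  0.04,  0.07]] + [[0.00, -0.01, 0.01, 0.01, 0.0], [-0.01, 0.07, -0.06, -0.12, -0.00], [0.01, -0.06, 0.05, 0.10, 0.0], [0.01, -0.12, 0.10, 0.21, 0.0], [0.00, -0.00, 0.00, 0.00, 0.00]]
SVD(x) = [[-0.52, -0.41, 0.06, 0.58, -0.46], [0.67, 0.02, -0.46, 0.24, -0.53], [0.28, -0.73, 0.38, -0.45, -0.2], [0.29, 0.38, 0.8, 0.31, -0.18], [0.33, -0.39, 0.00, 0.55, 0.66]] @ diag([0.8278337577582687, 0.4513241419165767, 0.3304857415257027, 0.2261847942198011, 0.004171564579650559]) @ [[-0.52, 0.67, 0.28, 0.29, 0.33], [-0.41, 0.02, -0.73, 0.38, -0.39], [0.06, -0.46, 0.38, 0.8, 0.0], [0.58, 0.24, -0.45, 0.31, 0.55], [-0.46, -0.53, -0.20, -0.18, 0.66]]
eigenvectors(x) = [[0.52, -0.46, 0.41, 0.58, -0.06],  [-0.67, -0.53, -0.02, 0.24, 0.46],  [-0.28, -0.20, 0.73, -0.45, -0.38],  [-0.29, -0.18, -0.38, 0.31, -0.80],  [-0.33, 0.66, 0.39, 0.55, -0.0]]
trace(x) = 1.84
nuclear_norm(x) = 1.84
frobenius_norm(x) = 1.02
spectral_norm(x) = 0.83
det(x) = 0.00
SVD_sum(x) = [[0.23, -0.29, -0.12, -0.13, -0.14], [-0.29, 0.38, 0.16, 0.16, 0.18], [-0.12, 0.16, 0.07, 0.07, 0.08], [-0.13, 0.16, 0.07, 0.07, 0.08], [-0.14, 0.18, 0.08, 0.08, 0.09]] + [[0.08,-0.00,0.13,-0.07,0.07], [-0.00,0.0,-0.01,0.0,-0.00], [0.13,-0.01,0.24,-0.13,0.13], [-0.07,0.0,-0.13,0.07,-0.07], [0.07,-0.00,0.13,-0.07,0.07]] + [[0.0, -0.01, 0.01, 0.01, 0.0], [-0.01, 0.07, -0.06, -0.12, -0.0], [0.01, -0.06, 0.05, 0.1, 0.0], [0.01, -0.12, 0.10, 0.21, 0.0], [0.00, -0.0, 0.00, 0.00, 0.00]] + [[0.08, 0.03, -0.06, 0.04, 0.07], [0.03, 0.01, -0.02, 0.02, 0.03], [-0.06, -0.02, 0.05, -0.03, -0.06], [0.04, 0.02, -0.03, 0.02, 0.04], [0.07, 0.03, -0.06, 0.04, 0.07]] + [[0.00, 0.00, 0.0, 0.0, -0.00], [0.00, 0.0, 0.0, 0.0, -0.0], [0.00, 0.00, 0.00, 0.0, -0.0], [0.00, 0.00, 0.0, 0.0, -0.0], [-0.0, -0.0, -0.0, -0.00, 0.00]]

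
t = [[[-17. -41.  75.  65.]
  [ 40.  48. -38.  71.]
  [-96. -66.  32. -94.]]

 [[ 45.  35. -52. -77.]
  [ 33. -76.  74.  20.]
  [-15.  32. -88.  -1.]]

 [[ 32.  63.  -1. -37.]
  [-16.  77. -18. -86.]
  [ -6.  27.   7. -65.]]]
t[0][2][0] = -96.0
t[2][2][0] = -6.0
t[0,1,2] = -38.0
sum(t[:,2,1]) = -7.0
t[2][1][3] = -86.0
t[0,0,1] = -41.0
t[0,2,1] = -66.0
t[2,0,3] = -37.0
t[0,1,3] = 71.0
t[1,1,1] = -76.0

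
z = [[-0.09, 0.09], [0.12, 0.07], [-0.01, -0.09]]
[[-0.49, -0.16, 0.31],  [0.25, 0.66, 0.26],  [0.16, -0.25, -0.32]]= z @[[3.29, 4.11, 0.09], [-2.1, 2.37, 3.56]]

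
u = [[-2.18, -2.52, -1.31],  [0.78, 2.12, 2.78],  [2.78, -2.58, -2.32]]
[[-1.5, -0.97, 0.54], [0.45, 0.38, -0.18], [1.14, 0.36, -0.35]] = u @ [[0.5, 0.25, -0.17], [0.25, 0.22, -0.1], [-0.17, -0.1, 0.06]]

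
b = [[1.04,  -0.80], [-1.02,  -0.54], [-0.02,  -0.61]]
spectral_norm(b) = 1.48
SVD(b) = [[-0.83, -0.42],[0.55, -0.73],[-0.10, -0.53]] @ diag([1.4842085061166228, 1.10599507701032]) @ [[-0.96, 0.29],[0.29, 0.96]]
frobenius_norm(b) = 1.85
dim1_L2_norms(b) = [1.31, 1.15, 0.61]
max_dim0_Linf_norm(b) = 1.04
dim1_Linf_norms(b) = [1.04, 1.02, 0.61]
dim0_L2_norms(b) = [1.46, 1.14]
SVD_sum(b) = [[1.17, -0.35],[-0.79, 0.24],[0.15, -0.04]] + [[-0.13, -0.45], [-0.23, -0.78], [-0.17, -0.57]]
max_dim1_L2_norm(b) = 1.31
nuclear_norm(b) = 2.59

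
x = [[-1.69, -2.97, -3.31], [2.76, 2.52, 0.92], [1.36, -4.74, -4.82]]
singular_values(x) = [8.47, 3.54, 0.82]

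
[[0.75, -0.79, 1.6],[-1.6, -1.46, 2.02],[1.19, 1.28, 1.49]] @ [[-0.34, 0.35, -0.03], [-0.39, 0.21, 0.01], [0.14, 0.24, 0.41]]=[[0.28, 0.48, 0.63], [1.40, -0.38, 0.86], [-0.7, 1.04, 0.59]]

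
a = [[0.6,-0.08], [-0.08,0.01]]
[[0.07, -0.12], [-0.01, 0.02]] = a @ [[0.10, -0.2], [-0.07, 0.03]]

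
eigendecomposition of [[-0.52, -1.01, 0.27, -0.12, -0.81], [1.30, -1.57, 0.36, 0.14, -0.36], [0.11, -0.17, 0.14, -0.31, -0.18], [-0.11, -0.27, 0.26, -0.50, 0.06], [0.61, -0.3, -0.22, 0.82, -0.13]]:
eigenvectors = [[-0.33-0.56j, (-0.33+0.56j), (-0.03+0j), -0.20+0.00j, 0.01+0.00j], [-0.67+0.00j, (-0.67-0j), -0.47+0.00j, (-0.41+0j), (0.26+0j)], [-0.07-0.03j, (-0.07+0.03j), -0.19+0.00j, (-0.79+0j), 0.91+0.00j], [(-0.01-0.15j), (-0.01+0.15j), (-0.61+0j), (-0.07+0j), (0.32+0j)], [(-0.25+0.17j), -0.25-0.17j, 0.61+0.00j, 0.42+0.00j, -0.08+0.00j]]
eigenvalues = [(-1.02+1.23j), (-1.02-1.23j), (-0.69+0j), (0.15+0j), (-0+0j)]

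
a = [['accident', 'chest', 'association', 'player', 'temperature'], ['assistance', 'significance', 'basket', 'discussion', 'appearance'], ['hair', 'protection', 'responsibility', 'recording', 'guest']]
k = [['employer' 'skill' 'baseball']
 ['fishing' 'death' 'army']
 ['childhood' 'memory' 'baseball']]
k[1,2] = 'army'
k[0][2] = 'baseball'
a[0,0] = 'accident'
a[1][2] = 'basket'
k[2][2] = 'baseball'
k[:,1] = ['skill', 'death', 'memory']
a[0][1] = 'chest'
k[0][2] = 'baseball'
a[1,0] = 'assistance'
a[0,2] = 'association'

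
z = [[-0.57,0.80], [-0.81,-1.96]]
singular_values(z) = [2.19, 0.8]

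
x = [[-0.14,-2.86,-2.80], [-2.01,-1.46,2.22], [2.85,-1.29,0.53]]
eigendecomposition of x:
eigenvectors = [[(-0.13-0.59j), -0.13+0.59j, (0.58+0j)],[(0.04+0.41j), (0.04-0.41j), (0.8+0j)],[(-0.68+0j), (-0.68-0j), -0.16+0.00j]]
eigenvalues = [(1.14+3.28j), (1.14-3.28j), (-3.34+0j)]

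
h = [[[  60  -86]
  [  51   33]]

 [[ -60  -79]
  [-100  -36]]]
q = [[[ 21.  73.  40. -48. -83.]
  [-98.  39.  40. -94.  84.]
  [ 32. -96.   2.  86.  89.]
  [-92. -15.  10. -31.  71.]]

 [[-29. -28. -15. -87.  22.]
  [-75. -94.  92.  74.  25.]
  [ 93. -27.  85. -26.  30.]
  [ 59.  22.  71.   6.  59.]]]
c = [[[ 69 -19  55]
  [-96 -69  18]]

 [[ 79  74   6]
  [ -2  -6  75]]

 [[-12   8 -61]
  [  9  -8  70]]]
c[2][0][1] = 8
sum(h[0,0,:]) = -26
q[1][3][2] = 71.0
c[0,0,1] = -19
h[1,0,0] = -60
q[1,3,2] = 71.0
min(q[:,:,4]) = -83.0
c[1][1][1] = -6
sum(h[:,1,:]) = -52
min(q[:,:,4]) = -83.0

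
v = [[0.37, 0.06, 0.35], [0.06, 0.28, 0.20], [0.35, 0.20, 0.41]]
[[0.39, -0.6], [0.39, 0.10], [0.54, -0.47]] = v @ [[0.39,-1.35], [0.90,0.98], [0.55,-0.46]]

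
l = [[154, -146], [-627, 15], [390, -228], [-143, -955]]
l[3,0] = -143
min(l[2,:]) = -228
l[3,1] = -955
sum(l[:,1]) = -1314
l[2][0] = 390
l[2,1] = -228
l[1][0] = -627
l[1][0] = -627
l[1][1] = 15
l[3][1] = -955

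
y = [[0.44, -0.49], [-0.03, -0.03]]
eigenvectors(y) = [[1.0, 0.70], [-0.06, 0.71]]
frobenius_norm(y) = 0.66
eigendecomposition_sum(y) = [[0.44,-0.43], [-0.03,0.03]] + [[-0.00, -0.06], [-0.00, -0.06]]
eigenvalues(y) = [0.47, -0.06]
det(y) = -0.03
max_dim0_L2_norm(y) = 0.49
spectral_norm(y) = 0.66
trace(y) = 0.41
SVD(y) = [[-1.0, -0.0], [-0.0, 1.00]] @ diag([0.6585629882375791, 0.04236496811742321]) @ [[-0.67, 0.74], [-0.74, -0.67]]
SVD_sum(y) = [[0.44, -0.49],[0.0, -0.0]] + [[0.0, 0.0], [-0.03, -0.03]]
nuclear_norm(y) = 0.70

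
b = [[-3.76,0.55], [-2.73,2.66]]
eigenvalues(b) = [-3.52, 2.42]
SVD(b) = [[-0.71, -0.71], [-0.71, 0.71]] @ diag([5.119783519904729, 1.6602459785561745]) @ [[0.90, -0.44], [0.44, 0.90]]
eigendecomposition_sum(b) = [[-3.66, 0.33], [-1.62, 0.14]] + [[-0.10, 0.22],[-1.11, 2.52]]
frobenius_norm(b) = 5.38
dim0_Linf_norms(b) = [3.76, 2.66]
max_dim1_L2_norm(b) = 3.81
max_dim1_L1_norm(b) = 5.39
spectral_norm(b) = 5.12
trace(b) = -1.10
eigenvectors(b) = [[-0.91, -0.09], [-0.40, -1.0]]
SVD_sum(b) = [[-3.24, 1.60], [-3.25, 1.61]] + [[-0.52, -1.05], [0.52, 1.05]]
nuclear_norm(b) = 6.78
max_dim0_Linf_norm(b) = 3.76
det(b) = -8.50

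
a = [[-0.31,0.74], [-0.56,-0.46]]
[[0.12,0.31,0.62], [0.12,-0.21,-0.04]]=a @ [[-0.26,  0.03,  -0.46], [0.06,  0.43,  0.65]]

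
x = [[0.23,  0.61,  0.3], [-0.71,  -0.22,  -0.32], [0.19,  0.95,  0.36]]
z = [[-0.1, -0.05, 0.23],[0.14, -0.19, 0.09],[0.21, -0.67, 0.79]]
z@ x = [[0.06, 0.17, 0.07], [0.18, 0.21, 0.14], [0.67, 1.03, 0.56]]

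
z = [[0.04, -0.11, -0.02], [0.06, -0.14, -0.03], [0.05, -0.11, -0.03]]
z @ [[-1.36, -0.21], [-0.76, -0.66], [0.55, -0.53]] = [[0.02, 0.07], [0.01, 0.1], [-0.00, 0.08]]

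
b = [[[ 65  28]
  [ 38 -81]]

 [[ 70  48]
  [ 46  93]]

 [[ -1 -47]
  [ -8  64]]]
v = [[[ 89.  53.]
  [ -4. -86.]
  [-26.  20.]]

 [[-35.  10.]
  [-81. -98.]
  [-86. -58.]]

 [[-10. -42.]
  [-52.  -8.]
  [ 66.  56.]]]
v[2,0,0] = -10.0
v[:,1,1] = [-86.0, -98.0, -8.0]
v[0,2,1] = 20.0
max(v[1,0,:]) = 10.0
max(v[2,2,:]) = 66.0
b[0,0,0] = 65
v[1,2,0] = -86.0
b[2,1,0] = -8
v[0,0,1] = 53.0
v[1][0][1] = 10.0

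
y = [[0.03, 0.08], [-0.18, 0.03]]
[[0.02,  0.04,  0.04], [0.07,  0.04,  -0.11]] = y @ [[-0.31, -0.11, 0.65], [0.41, 0.57, 0.3]]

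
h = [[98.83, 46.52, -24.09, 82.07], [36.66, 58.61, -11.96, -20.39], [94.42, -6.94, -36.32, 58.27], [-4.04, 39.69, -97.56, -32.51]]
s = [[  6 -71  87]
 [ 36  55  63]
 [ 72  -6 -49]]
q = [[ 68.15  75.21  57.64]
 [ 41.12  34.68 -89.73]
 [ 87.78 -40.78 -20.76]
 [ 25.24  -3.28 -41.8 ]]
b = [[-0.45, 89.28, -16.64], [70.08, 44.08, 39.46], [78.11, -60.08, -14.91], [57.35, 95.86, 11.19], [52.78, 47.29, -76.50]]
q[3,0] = 25.24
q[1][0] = 41.12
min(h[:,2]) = -97.56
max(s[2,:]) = 72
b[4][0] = 52.78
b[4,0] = 52.78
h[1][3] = -20.39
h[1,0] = 36.66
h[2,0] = 94.42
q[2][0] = 87.78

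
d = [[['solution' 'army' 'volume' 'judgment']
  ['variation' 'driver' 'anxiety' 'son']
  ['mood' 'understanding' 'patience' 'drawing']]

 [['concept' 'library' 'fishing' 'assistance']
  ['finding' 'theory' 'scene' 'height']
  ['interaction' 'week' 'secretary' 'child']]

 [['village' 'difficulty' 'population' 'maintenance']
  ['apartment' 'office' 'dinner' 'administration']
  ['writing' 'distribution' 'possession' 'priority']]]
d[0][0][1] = 'army'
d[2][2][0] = 'writing'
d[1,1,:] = ['finding', 'theory', 'scene', 'height']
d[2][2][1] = 'distribution'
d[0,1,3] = 'son'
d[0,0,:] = ['solution', 'army', 'volume', 'judgment']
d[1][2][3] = 'child'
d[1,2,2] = 'secretary'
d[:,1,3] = ['son', 'height', 'administration']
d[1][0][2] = 'fishing'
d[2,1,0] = 'apartment'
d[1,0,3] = 'assistance'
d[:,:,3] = [['judgment', 'son', 'drawing'], ['assistance', 'height', 'child'], ['maintenance', 'administration', 'priority']]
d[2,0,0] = 'village'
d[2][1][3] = 'administration'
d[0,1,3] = 'son'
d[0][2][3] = 'drawing'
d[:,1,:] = [['variation', 'driver', 'anxiety', 'son'], ['finding', 'theory', 'scene', 'height'], ['apartment', 'office', 'dinner', 'administration']]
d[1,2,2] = 'secretary'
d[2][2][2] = 'possession'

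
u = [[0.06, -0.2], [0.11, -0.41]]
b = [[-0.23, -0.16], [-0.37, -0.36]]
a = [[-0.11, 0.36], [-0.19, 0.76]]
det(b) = 0.02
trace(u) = -0.35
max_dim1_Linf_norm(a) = 0.76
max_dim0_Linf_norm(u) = 0.41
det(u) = -0.00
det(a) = -0.02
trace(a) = 0.65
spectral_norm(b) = 0.59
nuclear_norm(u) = 0.48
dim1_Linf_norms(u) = [0.2, 0.41]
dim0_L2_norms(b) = [0.44, 0.39]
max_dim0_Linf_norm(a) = 0.76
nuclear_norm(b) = 0.63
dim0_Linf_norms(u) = [0.11, 0.41]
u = b @ a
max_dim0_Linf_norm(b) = 0.37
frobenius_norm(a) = 0.87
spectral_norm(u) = 0.47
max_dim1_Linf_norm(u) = 0.41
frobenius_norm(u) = 0.47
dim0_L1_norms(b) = [0.6, 0.52]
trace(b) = -0.59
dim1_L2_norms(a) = [0.38, 0.78]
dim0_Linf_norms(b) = [0.37, 0.36]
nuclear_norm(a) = 0.89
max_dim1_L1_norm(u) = 0.52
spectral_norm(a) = 0.87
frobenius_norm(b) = 0.59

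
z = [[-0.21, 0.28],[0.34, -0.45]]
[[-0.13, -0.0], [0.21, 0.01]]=z@[[0.37, 0.22], [-0.19, 0.15]]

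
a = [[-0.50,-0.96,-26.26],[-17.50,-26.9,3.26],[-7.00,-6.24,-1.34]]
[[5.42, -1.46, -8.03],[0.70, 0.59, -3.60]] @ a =[[79.05, 84.18, -136.33],[14.53, 5.92, -11.63]]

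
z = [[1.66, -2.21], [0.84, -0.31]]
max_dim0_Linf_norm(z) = 2.21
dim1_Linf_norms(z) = [2.21, 0.84]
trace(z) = 1.35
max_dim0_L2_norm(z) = 2.23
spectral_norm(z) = 2.87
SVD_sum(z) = [[1.76, -2.13],[0.49, -0.6]] + [[-0.1, -0.08], [0.35, 0.29]]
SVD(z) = [[-0.96, -0.27], [-0.27, 0.96]] @ diag([2.8674788194627117, 0.46793719656887206]) @ [[-0.64,0.77], [0.77,0.64]]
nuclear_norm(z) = 3.34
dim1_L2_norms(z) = [2.76, 0.9]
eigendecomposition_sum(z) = [[0.83+0.12j, -1.10+0.79j], [(0.42-0.3j), -0.15+0.82j]] + [[(0.83-0.12j), (-1.1-0.79j)], [(0.42+0.3j), (-0.15-0.82j)]]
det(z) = 1.34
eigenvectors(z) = [[-0.85+0.00j, -0.85-0.00j],[-0.38+0.36j, (-0.38-0.36j)]]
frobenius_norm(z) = 2.91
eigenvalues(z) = [(0.68+0.94j), (0.68-0.94j)]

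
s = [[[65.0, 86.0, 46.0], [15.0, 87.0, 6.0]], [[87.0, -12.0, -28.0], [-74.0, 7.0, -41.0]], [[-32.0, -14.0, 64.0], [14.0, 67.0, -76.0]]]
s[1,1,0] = -74.0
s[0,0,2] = 46.0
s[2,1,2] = -76.0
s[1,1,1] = 7.0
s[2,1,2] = -76.0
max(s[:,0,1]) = 86.0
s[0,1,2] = 6.0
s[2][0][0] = -32.0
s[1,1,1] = 7.0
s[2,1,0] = 14.0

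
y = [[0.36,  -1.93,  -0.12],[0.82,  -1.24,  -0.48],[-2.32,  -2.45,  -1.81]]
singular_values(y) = [4.07, 2.03, 0.49]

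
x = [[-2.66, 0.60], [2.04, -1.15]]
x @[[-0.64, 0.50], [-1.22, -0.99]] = [[0.97,-1.92], [0.10,2.16]]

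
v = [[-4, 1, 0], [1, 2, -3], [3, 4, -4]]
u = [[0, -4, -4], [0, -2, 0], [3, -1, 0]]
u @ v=[[-16, -24, 28], [-2, -4, 6], [-13, 1, 3]]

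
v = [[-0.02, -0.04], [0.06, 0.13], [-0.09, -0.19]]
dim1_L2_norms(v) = [0.04, 0.14, 0.21]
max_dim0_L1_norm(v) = 0.36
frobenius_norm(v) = 0.26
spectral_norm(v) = 0.26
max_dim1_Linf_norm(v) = 0.19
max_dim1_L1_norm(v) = 0.28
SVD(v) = [[-0.17, -0.66], [0.55, -0.68], [-0.81, -0.32]] @ diag([0.2582584968146528, 0.001596503377999904]) @ [[0.43, 0.9],[0.9, -0.43]]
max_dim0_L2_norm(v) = 0.23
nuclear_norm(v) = 0.26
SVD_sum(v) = [[-0.02, -0.04],[0.06, 0.13],[-0.09, -0.19]] + [[-0.0, 0.00], [-0.0, 0.00], [-0.0, 0.00]]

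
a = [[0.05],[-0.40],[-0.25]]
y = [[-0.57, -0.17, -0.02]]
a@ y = [[-0.03,-0.01,-0.0],[0.23,0.07,0.01],[0.14,0.04,0.00]]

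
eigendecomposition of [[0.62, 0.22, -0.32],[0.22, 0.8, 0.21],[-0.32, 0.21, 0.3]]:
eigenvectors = [[0.52,-0.64,0.57], [-0.35,0.45,0.82], [0.78,0.62,-0.01]]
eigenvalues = [-0.01, 0.78, 0.95]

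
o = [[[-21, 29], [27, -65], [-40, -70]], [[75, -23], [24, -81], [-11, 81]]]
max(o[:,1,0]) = 27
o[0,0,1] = 29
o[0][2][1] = -70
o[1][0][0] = 75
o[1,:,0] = [75, 24, -11]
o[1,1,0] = 24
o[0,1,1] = -65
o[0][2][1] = -70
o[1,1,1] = -81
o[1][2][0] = -11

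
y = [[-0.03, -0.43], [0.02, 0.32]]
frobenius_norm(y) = 0.54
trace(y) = 0.29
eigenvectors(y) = [[-1.0, 0.80], [0.06, -0.6]]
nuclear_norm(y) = 0.54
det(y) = -0.00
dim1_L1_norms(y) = [0.46, 0.34]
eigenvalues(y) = [-0.0, 0.29]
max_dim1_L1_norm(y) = 0.46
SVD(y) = [[-0.8, 0.6],[0.6, 0.80]] @ diag([0.5372118157253546, 0.0018614631523876256]) @ [[0.07, 1.00], [-1.0, 0.07]]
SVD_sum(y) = [[-0.03, -0.43], [0.02, 0.32]] + [[-0.0, 0.00], [-0.00, 0.0]]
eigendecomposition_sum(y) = [[-0.00, -0.0], [0.00, 0.00]] + [[-0.03, -0.43], [0.02, 0.32]]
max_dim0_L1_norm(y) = 0.75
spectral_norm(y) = 0.54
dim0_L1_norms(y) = [0.05, 0.75]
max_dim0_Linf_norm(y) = 0.43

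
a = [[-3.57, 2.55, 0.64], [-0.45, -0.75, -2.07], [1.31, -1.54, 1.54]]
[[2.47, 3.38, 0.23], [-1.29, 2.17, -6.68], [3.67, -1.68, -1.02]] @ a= [[-10.04, 3.41, -5.06],[-5.12, 5.37, -15.6],[-13.68, 12.19, 4.26]]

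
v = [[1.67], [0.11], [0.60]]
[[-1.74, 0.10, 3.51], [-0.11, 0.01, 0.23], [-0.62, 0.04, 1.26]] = v@ [[-1.04,0.06,2.1]]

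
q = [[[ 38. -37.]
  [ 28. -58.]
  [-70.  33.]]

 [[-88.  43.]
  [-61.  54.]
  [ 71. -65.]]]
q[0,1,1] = -58.0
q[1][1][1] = 54.0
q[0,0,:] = [38.0, -37.0]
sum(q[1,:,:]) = -46.0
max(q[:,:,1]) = 54.0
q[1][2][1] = -65.0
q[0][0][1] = -37.0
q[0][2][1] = 33.0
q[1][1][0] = -61.0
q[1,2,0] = 71.0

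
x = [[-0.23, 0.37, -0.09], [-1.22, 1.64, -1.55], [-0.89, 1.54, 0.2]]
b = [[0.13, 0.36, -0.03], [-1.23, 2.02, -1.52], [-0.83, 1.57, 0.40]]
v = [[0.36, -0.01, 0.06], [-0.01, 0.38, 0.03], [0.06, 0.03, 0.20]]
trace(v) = 0.94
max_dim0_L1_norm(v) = 0.43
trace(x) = 1.61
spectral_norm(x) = 2.96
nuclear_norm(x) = 4.06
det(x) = 0.01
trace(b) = 2.55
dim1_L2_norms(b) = [0.38, 2.81, 1.82]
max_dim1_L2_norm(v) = 0.38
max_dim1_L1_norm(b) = 4.77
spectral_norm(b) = 3.15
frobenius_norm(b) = 3.37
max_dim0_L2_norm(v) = 0.38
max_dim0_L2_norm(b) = 2.58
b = x + v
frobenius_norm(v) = 0.57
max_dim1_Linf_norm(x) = 1.64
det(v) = 0.03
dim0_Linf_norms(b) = [1.23, 2.02, 1.52]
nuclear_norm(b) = 4.60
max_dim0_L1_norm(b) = 3.95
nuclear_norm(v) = 0.94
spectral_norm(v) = 0.38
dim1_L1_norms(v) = [0.43, 0.42, 0.29]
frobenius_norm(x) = 3.16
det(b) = 1.05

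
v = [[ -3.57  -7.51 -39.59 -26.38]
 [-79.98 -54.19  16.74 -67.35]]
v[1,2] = 16.74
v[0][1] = -7.51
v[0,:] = [-3.57, -7.51, -39.59, -26.38]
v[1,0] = -79.98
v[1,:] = [-79.98, -54.19, 16.74, -67.35]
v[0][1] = -7.51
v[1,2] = 16.74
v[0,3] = -26.38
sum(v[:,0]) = -83.55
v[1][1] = -54.19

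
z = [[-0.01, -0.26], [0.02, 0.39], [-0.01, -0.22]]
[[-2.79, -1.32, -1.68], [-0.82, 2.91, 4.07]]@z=[[0.02,0.58], [0.03,0.45]]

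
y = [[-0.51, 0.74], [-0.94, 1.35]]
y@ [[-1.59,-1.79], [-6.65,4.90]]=[[-4.11, 4.54], [-7.48, 8.30]]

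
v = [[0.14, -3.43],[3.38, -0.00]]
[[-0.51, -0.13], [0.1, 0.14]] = v @ [[0.03, 0.04], [0.15, 0.04]]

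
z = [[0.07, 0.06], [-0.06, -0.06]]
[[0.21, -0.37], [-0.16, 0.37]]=z@ [[5.14, -0.01], [-2.46, -6.09]]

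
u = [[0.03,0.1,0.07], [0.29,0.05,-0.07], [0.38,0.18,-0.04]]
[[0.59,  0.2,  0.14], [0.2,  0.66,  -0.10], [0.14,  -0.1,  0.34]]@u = [[0.13,0.09,0.02],  [0.16,0.04,-0.03],  [0.1,0.07,0.00]]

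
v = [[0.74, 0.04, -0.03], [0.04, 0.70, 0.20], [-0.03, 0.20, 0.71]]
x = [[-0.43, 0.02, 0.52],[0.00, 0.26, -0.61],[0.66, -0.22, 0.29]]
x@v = [[-0.33, 0.1, 0.39], [0.03, 0.06, -0.38], [0.47, -0.07, 0.14]]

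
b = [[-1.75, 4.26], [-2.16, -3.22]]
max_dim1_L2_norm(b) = 4.61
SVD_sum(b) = [[-0.1, 4.3], [0.08, -3.17]] + [[-1.65, -0.04], [-2.24, -0.05]]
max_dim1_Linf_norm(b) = 4.26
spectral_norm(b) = 5.34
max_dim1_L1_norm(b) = 6.01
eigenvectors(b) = [[0.81+0.00j, 0.81-0.00j], [-0.14+0.56j, (-0.14-0.56j)]]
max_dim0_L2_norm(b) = 5.34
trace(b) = -4.97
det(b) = 14.84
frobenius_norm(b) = 6.02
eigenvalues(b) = [(-2.49+2.94j), (-2.49-2.94j)]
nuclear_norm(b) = 8.12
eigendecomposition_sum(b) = [[-0.88+1.78j, (2.13+1.8j)], [(-1.08-0.91j), -1.61+1.16j]] + [[-0.88-1.78j, 2.13-1.80j],[(-1.08+0.91j), -1.61-1.16j]]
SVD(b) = [[-0.81, 0.59], [0.59, 0.81]] @ diag([5.341161827679768, 2.777785148375688]) @ [[0.02, -1.00], [-1.00, -0.02]]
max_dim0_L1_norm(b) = 7.48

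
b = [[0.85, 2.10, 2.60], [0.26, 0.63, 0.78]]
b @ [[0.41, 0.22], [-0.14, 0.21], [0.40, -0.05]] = [[1.09, 0.50], [0.33, 0.15]]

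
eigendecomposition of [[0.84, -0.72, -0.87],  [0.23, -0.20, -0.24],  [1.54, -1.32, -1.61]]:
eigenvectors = [[-0.47, -0.76, -0.50], [-0.13, -0.1, -0.84], [-0.87, -0.64, 0.21]]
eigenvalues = [-0.98, 0.01, -0.0]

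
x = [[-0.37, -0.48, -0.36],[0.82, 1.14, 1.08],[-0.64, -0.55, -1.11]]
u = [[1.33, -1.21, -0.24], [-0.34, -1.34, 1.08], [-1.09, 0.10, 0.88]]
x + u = [[0.96, -1.69, -0.6], [0.48, -0.20, 2.16], [-1.73, -0.45, -0.23]]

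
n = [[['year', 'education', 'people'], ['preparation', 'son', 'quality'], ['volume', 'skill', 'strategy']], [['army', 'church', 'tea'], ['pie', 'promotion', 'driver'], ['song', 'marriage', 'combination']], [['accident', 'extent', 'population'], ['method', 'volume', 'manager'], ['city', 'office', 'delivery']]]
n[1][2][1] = 'marriage'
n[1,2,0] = 'song'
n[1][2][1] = 'marriage'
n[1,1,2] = 'driver'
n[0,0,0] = 'year'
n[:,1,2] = ['quality', 'driver', 'manager']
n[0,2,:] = ['volume', 'skill', 'strategy']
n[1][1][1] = 'promotion'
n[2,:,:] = [['accident', 'extent', 'population'], ['method', 'volume', 'manager'], ['city', 'office', 'delivery']]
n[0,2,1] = 'skill'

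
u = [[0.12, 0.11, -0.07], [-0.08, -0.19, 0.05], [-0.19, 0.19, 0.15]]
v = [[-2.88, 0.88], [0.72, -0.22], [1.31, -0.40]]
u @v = [[-0.36, 0.11], [0.16, -0.05], [0.88, -0.27]]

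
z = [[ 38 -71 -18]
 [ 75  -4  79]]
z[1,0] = 75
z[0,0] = 38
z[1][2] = 79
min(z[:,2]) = -18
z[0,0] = 38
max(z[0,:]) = 38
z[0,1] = -71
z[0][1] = -71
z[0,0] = 38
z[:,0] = [38, 75]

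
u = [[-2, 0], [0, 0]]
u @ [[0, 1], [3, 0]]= [[0, -2], [0, 0]]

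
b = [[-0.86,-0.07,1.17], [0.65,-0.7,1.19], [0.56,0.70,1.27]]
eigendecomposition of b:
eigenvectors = [[0.34+0.00j, -0.71+0.00j, (-0.71-0j)],[(0.46+0j), 0.15+0.65j, (0.15-0.65j)],[(0.82+0j), (0.15-0.17j), (0.15+0.17j)]]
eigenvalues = [(1.89+0j), (-1.09+0.35j), (-1.09-0.35j)]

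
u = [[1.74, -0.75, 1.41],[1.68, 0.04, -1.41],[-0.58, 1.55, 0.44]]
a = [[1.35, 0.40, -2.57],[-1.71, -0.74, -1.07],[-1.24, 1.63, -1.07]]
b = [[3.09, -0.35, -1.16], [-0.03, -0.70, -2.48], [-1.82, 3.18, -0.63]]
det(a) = 12.74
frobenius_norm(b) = 5.61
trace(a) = -0.46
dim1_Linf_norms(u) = [1.74, 1.68, 1.55]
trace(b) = 1.76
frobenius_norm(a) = 4.31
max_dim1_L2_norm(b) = 3.72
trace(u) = 2.22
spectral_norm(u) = 2.69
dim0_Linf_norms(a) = [1.71, 1.63, 2.57]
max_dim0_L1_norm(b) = 4.94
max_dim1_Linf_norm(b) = 3.18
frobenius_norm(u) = 3.65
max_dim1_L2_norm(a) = 2.93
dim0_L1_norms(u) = [4.0, 2.34, 3.26]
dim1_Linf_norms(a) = [2.57, 1.71, 1.63]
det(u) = 7.48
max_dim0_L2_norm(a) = 2.98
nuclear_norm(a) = 7.24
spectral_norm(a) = 3.09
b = a + u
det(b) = 25.75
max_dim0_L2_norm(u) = 2.49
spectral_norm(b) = 4.36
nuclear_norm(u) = 6.10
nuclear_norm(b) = 9.29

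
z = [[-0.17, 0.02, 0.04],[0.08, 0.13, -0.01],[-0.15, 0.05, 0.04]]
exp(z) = [[0.84, 0.02, 0.04],[0.08, 1.14, -0.01],[-0.14, 0.05, 1.04]]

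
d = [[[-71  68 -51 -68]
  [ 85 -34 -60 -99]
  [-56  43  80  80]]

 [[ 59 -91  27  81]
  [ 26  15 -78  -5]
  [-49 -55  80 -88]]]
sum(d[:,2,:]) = 35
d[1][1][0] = 26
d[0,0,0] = -71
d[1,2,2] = 80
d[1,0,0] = 59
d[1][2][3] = -88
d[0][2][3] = 80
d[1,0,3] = 81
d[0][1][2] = -60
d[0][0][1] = 68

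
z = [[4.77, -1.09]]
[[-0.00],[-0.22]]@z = [[0.00, 0.0], [-1.05, 0.24]]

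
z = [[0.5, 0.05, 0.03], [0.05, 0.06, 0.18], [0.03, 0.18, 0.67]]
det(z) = 0.003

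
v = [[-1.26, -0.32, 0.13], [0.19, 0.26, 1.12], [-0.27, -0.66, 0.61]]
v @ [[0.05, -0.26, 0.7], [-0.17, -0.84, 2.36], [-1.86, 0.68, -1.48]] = [[-0.25, 0.68, -1.83], [-2.12, 0.49, -0.91], [-1.04, 1.04, -2.65]]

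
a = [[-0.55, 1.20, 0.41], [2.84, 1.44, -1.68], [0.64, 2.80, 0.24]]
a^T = [[-0.55, 2.84, 0.64], [1.20, 1.44, 2.8], [0.41, -1.68, 0.24]]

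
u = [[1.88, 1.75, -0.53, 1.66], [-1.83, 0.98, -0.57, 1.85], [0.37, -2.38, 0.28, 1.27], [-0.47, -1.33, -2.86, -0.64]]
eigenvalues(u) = [(2.13+1.85j), (2.13-1.85j), (-0.88+2.88j), (-0.88-2.88j)]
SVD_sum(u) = [[0.62, 1.89, 0.86, 0.94],[0.22, 0.67, 0.3, 0.33],[-0.31, -0.96, -0.43, -0.48],[-0.65, -1.99, -0.90, -0.99]] + [[-0.33, 0.23, -0.68, 0.37], [-0.82, 0.58, -1.7, 0.92], [0.17, -0.12, 0.36, -0.19], [-0.67, 0.47, -1.39, 0.75]] + [[0.41, -0.55, 0.04, 0.80], [0.06, -0.08, 0.01, 0.11], [0.93, -1.23, 0.09, 1.78], [-0.03, 0.05, -0.00, -0.07]] + [[1.17, 0.18, -0.75, -0.45],[-1.28, -0.19, 0.82, 0.49],[-0.41, -0.06, 0.26, 0.16],[0.89, 0.13, -0.57, -0.34]]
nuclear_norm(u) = 11.80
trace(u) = 2.50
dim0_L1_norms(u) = [4.55, 6.44, 4.24, 5.42]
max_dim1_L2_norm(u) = 3.25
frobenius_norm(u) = 5.98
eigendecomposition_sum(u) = [[0.89+1.00j, (0.6-0.87j), -0.65+0.72j, 0.60-0.06j], [-0.78+0.55j, (0.57+0.5j), (-0.46-0.52j), (-0.01+0.43j)], [0.44-0.72j, (-0.64-0.2j), (0.56+0.26j), (-0.14-0.35j)], [-0.02+0.33j, (0.26-0.05j), (-0.24+0.01j), 0.11+0.09j]] + [[0.89-1.00j,0.60+0.87j,(-0.65-0.72j),0.60+0.06j], [(-0.78-0.55j),(0.57-0.5j),(-0.46+0.52j),-0.01-0.43j], [0.44+0.72j,(-0.64+0.2j),0.56-0.26j,(-0.14+0.35j)], [-0.02-0.33j,0.26+0.05j,-0.24-0.01j,(0.11-0.09j)]] + [[(0.05+0.11j),  (0.27+0.22j),  (0.38+0.14j),  (0.23-0.39j)], [-0.14+0.21j,  (-0.08+0.71j),  (0.17+0.82j),  0.93-0.02j], [-0.26+0.08j,  (-0.55+0.52j),  -0.42+0.79j,  0.78+0.62j], [(-0.22-0.29j),  -0.92-0.46j,  -1.19-0.17j,  (-0.43+1.28j)]] + [[0.05-0.11j, 0.27-0.22j, 0.38-0.14j, 0.23+0.39j], [-0.14-0.21j, -0.08-0.71j, (0.17-0.82j), (0.93+0.02j)], [-0.26-0.08j, (-0.55-0.52j), (-0.42-0.79j), 0.78-0.62j], [(-0.22+0.29j), -0.92+0.46j, -1.19+0.17j, -0.43-1.28j]]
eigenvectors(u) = [[-0.71+0.00j, -0.71-0.00j, (0.23+0.05j), 0.23-0.05j],[0.06-0.50j, (0.06+0.5j), 0.16+0.44j, 0.16-0.44j],[(0.13+0.43j), (0.13-0.43j), (-0.17+0.48j), -0.17-0.48j],[-0.12-0.12j, (-0.12+0.12j), (-0.68+0j), -0.68-0.00j]]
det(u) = 72.13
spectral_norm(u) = 3.73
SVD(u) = [[-0.63, 0.29, 0.41, 0.59], [-0.22, 0.73, 0.06, -0.64], [0.32, -0.15, 0.91, -0.21], [0.67, 0.6, -0.03, 0.44]] @ diag([3.725047791689242, 2.9813298335343648, 2.5914159301504283, 2.5063828219710653]) @ [[-0.26, -0.8, -0.36, -0.4],[-0.38, 0.27, -0.78, 0.42],[0.39, -0.52, 0.04, 0.76],[0.80, 0.12, -0.51, -0.30]]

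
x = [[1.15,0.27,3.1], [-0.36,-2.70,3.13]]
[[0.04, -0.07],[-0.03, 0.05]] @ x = [[0.07, 0.2, -0.1], [-0.05, -0.14, 0.06]]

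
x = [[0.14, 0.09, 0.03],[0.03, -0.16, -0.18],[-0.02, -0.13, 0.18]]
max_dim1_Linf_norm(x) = 0.18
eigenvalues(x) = [0.14, 0.24, -0.22]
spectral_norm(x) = 0.26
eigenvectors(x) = [[-0.96, 0.10, -0.25],[0.07, 0.41, 0.92],[-0.27, -0.91, 0.29]]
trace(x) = 0.16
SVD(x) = [[0.24, -0.51, -0.83], [-0.87, 0.27, -0.41], [0.43, 0.82, -0.38]] @ diag([0.263105624864494, 0.22666922942014134, 0.1288273674292208]) @ [[-0.01, 0.40, 0.92], [-0.35, -0.86, 0.37], [-0.94, 0.32, -0.14]]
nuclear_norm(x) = 0.62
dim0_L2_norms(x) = [0.14, 0.22, 0.26]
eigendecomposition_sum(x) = [[0.14, 0.03, 0.03],[-0.01, -0.0, -0.0],[0.04, 0.01, 0.01]] + [[0.01,0.01,-0.02], [0.03,0.04,-0.09], [-0.06,-0.08,0.20]] + [[-0.00, 0.05, 0.02], [0.01, -0.19, -0.09], [0.0, -0.06, -0.03]]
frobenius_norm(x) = 0.37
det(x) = -0.01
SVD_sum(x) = [[-0.0, 0.02, 0.06], [0.00, -0.09, -0.21], [-0.00, 0.05, 0.1]] + [[0.04, 0.1, -0.04], [-0.02, -0.05, 0.02], [-0.07, -0.16, 0.07]] + [[0.1, -0.03, 0.02],[0.05, -0.02, 0.01],[0.05, -0.02, 0.01]]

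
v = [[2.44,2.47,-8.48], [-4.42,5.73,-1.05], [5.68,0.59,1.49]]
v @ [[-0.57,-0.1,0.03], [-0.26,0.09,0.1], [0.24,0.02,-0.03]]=[[-4.07,-0.19,0.57], [0.78,0.94,0.47], [-3.03,-0.49,0.18]]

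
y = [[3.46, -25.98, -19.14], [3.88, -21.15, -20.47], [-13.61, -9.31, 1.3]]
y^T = [[3.46,  3.88,  -13.61], [-25.98,  -21.15,  -9.31], [-19.14,  -20.47,  1.30]]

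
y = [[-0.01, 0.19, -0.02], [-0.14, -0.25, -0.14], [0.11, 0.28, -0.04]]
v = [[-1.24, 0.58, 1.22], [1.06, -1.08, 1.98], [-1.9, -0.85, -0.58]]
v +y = [[-1.25,0.77,1.20],[0.92,-1.33,1.84],[-1.79,-0.57,-0.62]]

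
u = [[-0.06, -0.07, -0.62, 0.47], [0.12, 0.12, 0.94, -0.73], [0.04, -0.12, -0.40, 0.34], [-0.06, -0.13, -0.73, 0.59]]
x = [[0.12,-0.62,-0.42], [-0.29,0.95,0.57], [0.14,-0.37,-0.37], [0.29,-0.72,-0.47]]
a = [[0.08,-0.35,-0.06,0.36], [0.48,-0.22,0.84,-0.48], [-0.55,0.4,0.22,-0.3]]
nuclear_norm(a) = 2.26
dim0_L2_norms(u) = [0.15, 0.22, 1.4, 1.1]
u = x @ a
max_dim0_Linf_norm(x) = 0.95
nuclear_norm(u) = 1.93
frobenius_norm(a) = 1.44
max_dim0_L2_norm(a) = 0.87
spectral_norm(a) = 1.11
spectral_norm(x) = 1.73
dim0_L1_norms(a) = [1.11, 0.97, 1.12, 1.14]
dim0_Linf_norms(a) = [0.55, 0.4, 0.84, 0.48]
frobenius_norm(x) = 1.73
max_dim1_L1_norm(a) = 2.02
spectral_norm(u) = 1.80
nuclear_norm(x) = 1.94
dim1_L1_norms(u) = [1.22, 1.91, 0.9, 1.51]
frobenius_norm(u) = 1.80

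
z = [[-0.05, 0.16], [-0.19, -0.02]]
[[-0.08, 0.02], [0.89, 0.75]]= z@[[-4.48,-3.85], [-1.90,-1.07]]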